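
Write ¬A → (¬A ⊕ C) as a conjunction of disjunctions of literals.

¬A → (¬A ⊕ C)
≡ ¬¬A ∨ (¬A ⊕ C)   — eliminate →
≡ ¬¬A ∨ ((¬A ∨ C) ∧ ¬(¬A ∧ C))   — expand ⊕
≡ A ∨ ((¬A ∨ C) ∧ ¬(¬A ∧ C))   — double negation
≡ A ∨ ((¬A ∨ C) ∧ (¬¬A ∨ ¬C))   — De Morgan
≡ A ∨ ((¬A ∨ C) ∧ (A ∨ ¬C))   — double negation
≡ (A ∨ ¬A ∨ C) ∧ (A ∨ A ∨ ¬C)   — distribute ∨ over ∧
≡ A ∨ ¬C   — simplify

A ∨ ¬C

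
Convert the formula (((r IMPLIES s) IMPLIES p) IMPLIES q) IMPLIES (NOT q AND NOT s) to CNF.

(NOT s OR p) AND NOT q

(((r IMPLIES s) IMPLIES p) IMPLIES q) IMPLIES (NOT q AND NOT s)
≡ NOT (((r IMPLIES s) IMPLIES p) IMPLIES q) OR (NOT q AND NOT s)   (eliminate IMPLIES)
≡ NOT (NOT ((r IMPLIES s) IMPLIES p) OR q) OR (NOT q AND NOT s)   (eliminate IMPLIES)
≡ NOT (NOT (NOT (r IMPLIES s) OR p) OR q) OR (NOT q AND NOT s)   (eliminate IMPLIES)
≡ NOT (NOT (NOT (NOT r OR s) OR p) OR q) OR (NOT q AND NOT s)   (eliminate IMPLIES)
≡ (NOT NOT (NOT (NOT r OR s) OR p) AND NOT q) OR (NOT q AND NOT s)   (De Morgan)
≡ ((NOT (NOT r OR s) OR p) AND NOT q) OR (NOT q AND NOT s)   (double negation)
≡ (((NOT NOT r AND NOT s) OR p) AND NOT q) OR (NOT q AND NOT s)   (De Morgan)
≡ (((r AND NOT s) OR p) AND NOT q) OR (NOT q AND NOT s)   (double negation)
≡ (r OR p OR NOT q) AND (r OR p OR NOT s) AND (NOT s OR p OR NOT q) AND (NOT s OR p OR NOT s) AND (NOT q OR NOT q) AND (NOT q OR NOT s)   (distribute OR over AND)
≡ (NOT s OR p) AND NOT q   (simplify)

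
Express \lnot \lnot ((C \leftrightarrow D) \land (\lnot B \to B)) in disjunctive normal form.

\lnot \lnot ((C \leftrightarrow D) \land (\lnot B \to B))
≡ \lnot \lnot ((C \to D) \land (D \to C) \land (\lnot B \to B))   (eliminate \leftrightarrow)
≡ \lnot \lnot ((\lnot C \lor D) \land (D \to C) \land (\lnot B \to B))   (eliminate \to)
≡ \lnot \lnot ((\lnot C \lor D) \land (\lnot D \lor C) \land (\lnot B \to B))   (eliminate \to)
≡ \lnot \lnot ((\lnot C \lor D) \land (\lnot D \lor C) \land (\lnot \lnot B \lor B))   (eliminate \to)
≡ (\lnot C \lor D) \land (\lnot D \lor C) \land (\lnot \lnot B \lor B)   (double negation)
≡ (\lnot C \lor D) \land (\lnot D \lor C) \land (B \lor B)   (double negation)
≡ (\lnot C \land \lnot D \land B) \lor (\lnot C \land \lnot D \land B) \lor (\lnot C \land C \land B) \lor (\lnot C \land C \land B) \lor (D \land \lnot D \land B) \lor (D \land \lnot D \land B) \lor (D \land C \land B) \lor (D \land C \land B)   (distribute \land over \lor)
≡ (\lnot C \land \lnot D \land B) \lor (D \land C \land B)   (simplify)

(\lnot C \land \lnot D \land B) \lor (D \land C \land B)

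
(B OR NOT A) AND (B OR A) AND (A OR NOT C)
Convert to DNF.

(B AND A) OR (B AND NOT C)

(B OR NOT A) AND (B OR A) AND (A OR NOT C)
≡ (B AND B AND A) OR (B AND B AND NOT C) OR (B AND A AND A) OR (B AND A AND NOT C) OR (NOT A AND B AND A) OR (NOT A AND B AND NOT C) OR (NOT A AND A AND A) OR (NOT A AND A AND NOT C)   — distribute AND over OR
≡ (B AND A) OR (B AND NOT C)   — simplify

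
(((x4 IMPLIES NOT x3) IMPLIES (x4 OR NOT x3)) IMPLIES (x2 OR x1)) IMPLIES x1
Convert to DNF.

(x4 AND NOT x2 AND NOT x1) OR (NOT x3 AND NOT x2 AND NOT x1) OR x1

(((x4 IMPLIES NOT x3) IMPLIES (x4 OR NOT x3)) IMPLIES (x2 OR x1)) IMPLIES x1
= NOT (((x4 IMPLIES NOT x3) IMPLIES (x4 OR NOT x3)) IMPLIES (x2 OR x1)) OR x1   — eliminate IMPLIES
= NOT (NOT ((x4 IMPLIES NOT x3) IMPLIES (x4 OR NOT x3)) OR x2 OR x1) OR x1   — eliminate IMPLIES
= NOT (NOT (NOT (x4 IMPLIES NOT x3) OR x4 OR NOT x3) OR x2 OR x1) OR x1   — eliminate IMPLIES
= NOT (NOT (NOT (NOT x4 OR NOT x3) OR x4 OR NOT x3) OR x2 OR x1) OR x1   — eliminate IMPLIES
= (NOT NOT (NOT (NOT x4 OR NOT x3) OR x4 OR NOT x3) AND NOT x2 AND NOT x1) OR x1   — De Morgan
= ((NOT (NOT x4 OR NOT x3) OR x4 OR NOT x3) AND NOT x2 AND NOT x1) OR x1   — double negation
= (((NOT NOT x4 AND NOT NOT x3) OR x4 OR NOT x3) AND NOT x2 AND NOT x1) OR x1   — De Morgan
= (((x4 AND NOT NOT x3) OR x4 OR NOT x3) AND NOT x2 AND NOT x1) OR x1   — double negation
= (((x4 AND x3) OR x4 OR NOT x3) AND NOT x2 AND NOT x1) OR x1   — double negation
= (x4 AND x3 AND NOT x2 AND NOT x1) OR (x4 AND NOT x2 AND NOT x1) OR (NOT x3 AND NOT x2 AND NOT x1) OR x1   — distribute AND over OR
= (x4 AND NOT x2 AND NOT x1) OR (NOT x3 AND NOT x2 AND NOT x1) OR x1   — simplify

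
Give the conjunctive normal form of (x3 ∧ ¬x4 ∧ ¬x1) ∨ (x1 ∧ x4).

(x3 ∨ x1) ∧ (x3 ∨ x4) ∧ (¬x4 ∨ x1) ∧ (¬x1 ∨ x4)

(x3 ∧ ¬x4 ∧ ¬x1) ∨ (x1 ∧ x4)
= (x3 ∨ x1) ∧ (x3 ∨ x4) ∧ (¬x4 ∨ x1) ∧ (¬x4 ∨ x4) ∧ (¬x1 ∨ x1) ∧ (¬x1 ∨ x4)   — distribute ∨ over ∧
= (x3 ∨ x1) ∧ (x3 ∨ x4) ∧ (¬x4 ∨ x1) ∧ (¬x1 ∨ x4)   — simplify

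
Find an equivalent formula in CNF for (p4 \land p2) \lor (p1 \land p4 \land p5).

p4 \land (p2 \lor p1) \land (p2 \lor p5)

(p4 \land p2) \lor (p1 \land p4 \land p5)
⇔ (p4 \lor p1) \land (p4 \lor p4) \land (p4 \lor p5) \land (p2 \lor p1) \land (p2 \lor p4) \land (p2 \lor p5)   [distribute \lor over \land]
⇔ p4 \land (p2 \lor p1) \land (p2 \lor p5)   [simplify]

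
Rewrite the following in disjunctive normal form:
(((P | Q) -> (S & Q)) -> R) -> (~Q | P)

(S & Q & ~R) | ~Q | P

(((P | Q) -> (S & Q)) -> R) -> (~Q | P)
= ~(((P | Q) -> (S & Q)) -> R) | ~Q | P   [eliminate ->]
= ~(~((P | Q) -> (S & Q)) | R) | ~Q | P   [eliminate ->]
= ~(~(~(P | Q) | (S & Q)) | R) | ~Q | P   [eliminate ->]
= (~~(~(P | Q) | (S & Q)) & ~R) | ~Q | P   [De Morgan]
= ((~(P | Q) | (S & Q)) & ~R) | ~Q | P   [double negation]
= (((~P & ~Q) | (S & Q)) & ~R) | ~Q | P   [De Morgan]
= (~P & ~Q & ~R) | (S & Q & ~R) | ~Q | P   [distribute & over |]
= (S & Q & ~R) | ~Q | P   [simplify]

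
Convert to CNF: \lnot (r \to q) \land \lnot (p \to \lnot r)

\lnot (r \to q) \land \lnot (p \to \lnot r)
≡ \lnot (\lnot r \lor q) \land \lnot (p \to \lnot r)   [eliminate \to]
≡ \lnot (\lnot r \lor q) \land \lnot (\lnot p \lor \lnot r)   [eliminate \to]
≡ \lnot \lnot r \land \lnot q \land \lnot (\lnot p \lor \lnot r)   [De Morgan]
≡ r \land \lnot q \land \lnot (\lnot p \lor \lnot r)   [double negation]
≡ r \land \lnot q \land \lnot \lnot p \land \lnot \lnot r   [De Morgan]
≡ r \land \lnot q \land p \land \lnot \lnot r   [double negation]
≡ r \land \lnot q \land p \land r   [double negation]
≡ r \land \lnot q \land p   [simplify]

r \land \lnot q \land p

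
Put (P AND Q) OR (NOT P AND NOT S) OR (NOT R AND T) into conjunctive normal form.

(P OR NOT S OR NOT R) AND (P OR NOT S OR T) AND (Q OR NOT P OR NOT R) AND (Q OR NOT P OR T) AND (Q OR NOT S OR NOT R) AND (Q OR NOT S OR T)

(P AND Q) OR (NOT P AND NOT S) OR (NOT R AND T)
≡ (P OR NOT P OR NOT R) AND (P OR NOT P OR T) AND (P OR NOT S OR NOT R) AND (P OR NOT S OR T) AND (Q OR NOT P OR NOT R) AND (Q OR NOT P OR T) AND (Q OR NOT S OR NOT R) AND (Q OR NOT S OR T)   [distribute OR over AND]
≡ (P OR NOT S OR NOT R) AND (P OR NOT S OR T) AND (Q OR NOT P OR NOT R) AND (Q OR NOT P OR T) AND (Q OR NOT S OR NOT R) AND (Q OR NOT S OR T)   [simplify]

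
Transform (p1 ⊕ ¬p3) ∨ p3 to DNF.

(¬p1 ∧ ¬p3) ∨ p3

(p1 ⊕ ¬p3) ∨ p3
⇔ (p1 ∧ ¬¬p3) ∨ (¬p1 ∧ ¬p3) ∨ p3   — expand ⊕
⇔ (p1 ∧ p3) ∨ (¬p1 ∧ ¬p3) ∨ p3   — double negation
⇔ (¬p1 ∧ ¬p3) ∨ p3   — simplify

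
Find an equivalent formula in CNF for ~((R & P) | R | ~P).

~R & P

~((R & P) | R | ~P)
⇔ ~(R & P) & ~R & ~~P   (De Morgan)
⇔ (~R | ~P) & ~R & ~~P   (De Morgan)
⇔ (~R | ~P) & ~R & P   (double negation)
⇔ ~R & P   (simplify)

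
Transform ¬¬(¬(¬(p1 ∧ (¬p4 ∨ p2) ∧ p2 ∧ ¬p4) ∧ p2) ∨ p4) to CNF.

p1 ∨ ¬p2 ∨ p4

¬¬(¬(¬(p1 ∧ (¬p4 ∨ p2) ∧ p2 ∧ ¬p4) ∧ p2) ∨ p4)
≡ ¬(¬(p1 ∧ (¬p4 ∨ p2) ∧ p2 ∧ ¬p4) ∧ p2) ∨ p4   [double negation]
≡ ¬¬(p1 ∧ (¬p4 ∨ p2) ∧ p2 ∧ ¬p4) ∨ ¬p2 ∨ p4   [De Morgan]
≡ (p1 ∧ (¬p4 ∨ p2) ∧ p2 ∧ ¬p4) ∨ ¬p2 ∨ p4   [double negation]
≡ (p1 ∨ ¬p2 ∨ p4) ∧ (¬p4 ∨ p2 ∨ ¬p2 ∨ p4) ∧ (p2 ∨ ¬p2 ∨ p4) ∧ (¬p4 ∨ ¬p2 ∨ p4)   [distribute ∨ over ∧]
≡ p1 ∨ ¬p2 ∨ p4   [simplify]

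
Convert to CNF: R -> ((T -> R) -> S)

~R | S

R -> ((T -> R) -> S)
≡ ~R | ((T -> R) -> S)   [eliminate ->]
≡ ~R | ~(T -> R) | S   [eliminate ->]
≡ ~R | ~(~T | R) | S   [eliminate ->]
≡ ~R | (~~T & ~R) | S   [De Morgan]
≡ ~R | (T & ~R) | S   [double negation]
≡ (~R | T | S) & (~R | ~R | S)   [distribute | over &]
≡ ~R | S   [simplify]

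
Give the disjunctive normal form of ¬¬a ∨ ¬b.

¬¬a ∨ ¬b
≡ a ∨ ¬b   [double negation]

a ∨ ¬b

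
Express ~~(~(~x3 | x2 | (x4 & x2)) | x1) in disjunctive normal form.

(x3 & ~x2) | x1

~~(~(~x3 | x2 | (x4 & x2)) | x1)
≡ ~(~x3 | x2 | (x4 & x2)) | x1   — double negation
≡ (~~x3 & ~x2 & ~(x4 & x2)) | x1   — De Morgan
≡ (x3 & ~x2 & ~(x4 & x2)) | x1   — double negation
≡ (x3 & ~x2 & (~x4 | ~x2)) | x1   — De Morgan
≡ (x3 & ~x2 & ~x4) | (x3 & ~x2 & ~x2) | x1   — distribute & over |
≡ (x3 & ~x2) | x1   — simplify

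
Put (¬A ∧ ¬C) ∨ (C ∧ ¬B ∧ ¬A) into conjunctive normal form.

¬A ∧ (¬C ∨ ¬B)

(¬A ∧ ¬C) ∨ (C ∧ ¬B ∧ ¬A)
⇔ (¬A ∨ C) ∧ (¬A ∨ ¬B) ∧ (¬A ∨ ¬A) ∧ (¬C ∨ C) ∧ (¬C ∨ ¬B) ∧ (¬C ∨ ¬A)   (distribute ∨ over ∧)
⇔ ¬A ∧ (¬C ∨ ¬B)   (simplify)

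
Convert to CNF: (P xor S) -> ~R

(~P | S | ~R) & (~S | P | ~R)

(P xor S) -> ~R
≡ ~(P xor S) | ~R   [eliminate ->]
≡ ~((P | S) & ~(P & S)) | ~R   [expand xor]
≡ ~(P | S) | ~~(P & S) | ~R   [De Morgan]
≡ (~P & ~S) | ~~(P & S) | ~R   [De Morgan]
≡ (~P & ~S) | (P & S) | ~R   [double negation]
≡ (~P | P | ~R) & (~P | S | ~R) & (~S | P | ~R) & (~S | S | ~R)   [distribute | over &]
≡ (~P | S | ~R) & (~S | P | ~R)   [simplify]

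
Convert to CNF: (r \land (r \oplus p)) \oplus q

(r \land (r \oplus p)) \oplus q
≡ ((r \land (r \oplus p)) \lor q) \land \lnot (r \land (r \oplus p) \land q)   — expand \oplus
≡ ((r \land (r \lor p) \land \lnot (r \land p)) \lor q) \land \lnot (r \land (r \oplus p) \land q)   — expand \oplus
≡ ((r \land (r \lor p) \land \lnot (r \land p)) \lor q) \land \lnot (r \land (r \lor p) \land \lnot (r \land p) \land q)   — expand \oplus
≡ ((r \land (r \lor p) \land (\lnot r \lor \lnot p)) \lor q) \land \lnot (r \land (r \lor p) \land \lnot (r \land p) \land q)   — De Morgan
≡ ((r \land (r \lor p) \land (\lnot r \lor \lnot p)) \lor q) \land (\lnot r \lor \lnot (r \lor p) \lor \lnot \lnot (r \land p) \lor \lnot q)   — De Morgan
≡ ((r \land (r \lor p) \land (\lnot r \lor \lnot p)) \lor q) \land (\lnot r \lor (\lnot r \land \lnot p) \lor \lnot \lnot (r \land p) \lor \lnot q)   — De Morgan
≡ ((r \land (r \lor p) \land (\lnot r \lor \lnot p)) \lor q) \land (\lnot r \lor (\lnot r \land \lnot p) \lor (r \land p) \lor \lnot q)   — double negation
≡ (r \lor q) \land (r \lor p \lor q) \land (\lnot r \lor \lnot p \lor q) \land (\lnot r \lor \lnot r \lor r \lor \lnot q) \land (\lnot r \lor \lnot r \lor p \lor \lnot q) \land (\lnot r \lor \lnot p \lor r \lor \lnot q) \land (\lnot r \lor \lnot p \lor p \lor \lnot q)   — distribute \lor over \land
≡ (r \lor q) \land (\lnot r \lor \lnot p \lor q) \land (\lnot r \lor p \lor \lnot q)   — simplify

(r \lor q) \land (\lnot r \lor \lnot p \lor q) \land (\lnot r \lor p \lor \lnot q)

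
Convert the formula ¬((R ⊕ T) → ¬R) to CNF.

(¬R ∨ ¬T) ∧ R

¬((R ⊕ T) → ¬R)
= ¬(¬(R ⊕ T) ∨ ¬R)   [eliminate →]
= ¬(¬((R ∨ T) ∧ ¬(R ∧ T)) ∨ ¬R)   [expand ⊕]
= ¬¬((R ∨ T) ∧ ¬(R ∧ T)) ∧ ¬¬R   [De Morgan]
= (R ∨ T) ∧ ¬(R ∧ T) ∧ ¬¬R   [double negation]
= (R ∨ T) ∧ (¬R ∨ ¬T) ∧ ¬¬R   [De Morgan]
= (R ∨ T) ∧ (¬R ∨ ¬T) ∧ R   [double negation]
= (¬R ∨ ¬T) ∧ R   [simplify]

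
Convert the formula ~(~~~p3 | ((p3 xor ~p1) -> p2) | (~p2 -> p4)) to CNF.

p3 & (~p3 | p1) & ~p2 & ~p4

~(~~~p3 | ((p3 xor ~p1) -> p2) | (~p2 -> p4))
≡ ~(~~~p3 | ~(p3 xor ~p1) | p2 | (~p2 -> p4))   [eliminate ->]
≡ ~(~~~p3 | ~((p3 | ~p1) & ~(p3 & ~p1)) | p2 | (~p2 -> p4))   [expand xor]
≡ ~(~~~p3 | ~((p3 | ~p1) & ~(p3 & ~p1)) | p2 | ~~p2 | p4)   [eliminate ->]
≡ ~~~~p3 & ~~((p3 | ~p1) & ~(p3 & ~p1)) & ~p2 & ~~~p2 & ~p4   [De Morgan]
≡ ~~p3 & ~~((p3 | ~p1) & ~(p3 & ~p1)) & ~p2 & ~~~p2 & ~p4   [double negation]
≡ p3 & ~~((p3 | ~p1) & ~(p3 & ~p1)) & ~p2 & ~~~p2 & ~p4   [double negation]
≡ p3 & (p3 | ~p1) & ~(p3 & ~p1) & ~p2 & ~~~p2 & ~p4   [double negation]
≡ p3 & (p3 | ~p1) & (~p3 | ~~p1) & ~p2 & ~~~p2 & ~p4   [De Morgan]
≡ p3 & (p3 | ~p1) & (~p3 | p1) & ~p2 & ~~~p2 & ~p4   [double negation]
≡ p3 & (p3 | ~p1) & (~p3 | p1) & ~p2 & ~p2 & ~p4   [double negation]
≡ p3 & (~p3 | p1) & ~p2 & ~p4   [simplify]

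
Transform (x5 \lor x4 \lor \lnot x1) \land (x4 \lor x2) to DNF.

(x5 \lor x4 \lor \lnot x1) \land (x4 \lor x2)
⇔ (x5 \land x4) \lor (x5 \land x2) \lor (x4 \land x4) \lor (x4 \land x2) \lor (\lnot x1 \land x4) \lor (\lnot x1 \land x2)   [distribute \land over \lor]
⇔ (x5 \land x2) \lor x4 \lor (\lnot x1 \land x2)   [simplify]

(x5 \land x2) \lor x4 \lor (\lnot x1 \land x2)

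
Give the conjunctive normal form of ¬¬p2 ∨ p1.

¬¬p2 ∨ p1
⇔ p2 ∨ p1   — double negation

p2 ∨ p1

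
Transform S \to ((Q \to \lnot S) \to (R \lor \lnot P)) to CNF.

\lnot S \lor Q \lor R \lor \lnot P

S \to ((Q \to \lnot S) \to (R \lor \lnot P))
= \lnot S \lor ((Q \to \lnot S) \to (R \lor \lnot P))   (eliminate \to)
= \lnot S \lor \lnot (Q \to \lnot S) \lor R \lor \lnot P   (eliminate \to)
= \lnot S \lor \lnot (\lnot Q \lor \lnot S) \lor R \lor \lnot P   (eliminate \to)
= \lnot S \lor (\lnot \lnot Q \land \lnot \lnot S) \lor R \lor \lnot P   (De Morgan)
= \lnot S \lor (Q \land \lnot \lnot S) \lor R \lor \lnot P   (double negation)
= \lnot S \lor (Q \land S) \lor R \lor \lnot P   (double negation)
= (\lnot S \lor Q \lor R \lor \lnot P) \land (\lnot S \lor S \lor R \lor \lnot P)   (distribute \lor over \land)
= \lnot S \lor Q \lor R \lor \lnot P   (simplify)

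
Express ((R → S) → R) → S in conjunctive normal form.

((R → S) → R) → S
≡ ¬((R → S) → R) ∨ S   [eliminate →]
≡ ¬(¬(R → S) ∨ R) ∨ S   [eliminate →]
≡ ¬(¬(¬R ∨ S) ∨ R) ∨ S   [eliminate →]
≡ (¬¬(¬R ∨ S) ∧ ¬R) ∨ S   [De Morgan]
≡ ((¬R ∨ S) ∧ ¬R) ∨ S   [double negation]
≡ (¬R ∨ S ∨ S) ∧ (¬R ∨ S)   [distribute ∨ over ∧]
≡ ¬R ∨ S   [simplify]

¬R ∨ S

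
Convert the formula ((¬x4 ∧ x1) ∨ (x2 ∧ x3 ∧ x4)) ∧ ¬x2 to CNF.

(¬x4 ∨ x2) ∧ (¬x4 ∨ x3) ∧ (x1 ∨ x2) ∧ (x1 ∨ x3) ∧ (x1 ∨ x4) ∧ ¬x2

((¬x4 ∧ x1) ∨ (x2 ∧ x3 ∧ x4)) ∧ ¬x2
≡ (¬x4 ∨ x2) ∧ (¬x4 ∨ x3) ∧ (¬x4 ∨ x4) ∧ (x1 ∨ x2) ∧ (x1 ∨ x3) ∧ (x1 ∨ x4) ∧ ¬x2   [distribute ∨ over ∧]
≡ (¬x4 ∨ x2) ∧ (¬x4 ∨ x3) ∧ (x1 ∨ x2) ∧ (x1 ∨ x3) ∧ (x1 ∨ x4) ∧ ¬x2   [simplify]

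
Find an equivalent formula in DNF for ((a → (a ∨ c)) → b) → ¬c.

((a → (a ∨ c)) → b) → ¬c
⇔ ¬((a → (a ∨ c)) → b) ∨ ¬c   — eliminate →
⇔ ¬(¬(a → (a ∨ c)) ∨ b) ∨ ¬c   — eliminate →
⇔ ¬(¬(¬a ∨ a ∨ c) ∨ b) ∨ ¬c   — eliminate →
⇔ (¬¬(¬a ∨ a ∨ c) ∧ ¬b) ∨ ¬c   — De Morgan
⇔ ((¬a ∨ a ∨ c) ∧ ¬b) ∨ ¬c   — double negation
⇔ (¬a ∧ ¬b) ∨ (a ∧ ¬b) ∨ (c ∧ ¬b) ∨ ¬c   — distribute ∧ over ∨

(¬a ∧ ¬b) ∨ (a ∧ ¬b) ∨ (c ∧ ¬b) ∨ ¬c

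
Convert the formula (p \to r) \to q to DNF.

(p \to r) \to q
≡ \lnot (p \to r) \lor q   [eliminate \to]
≡ \lnot (\lnot p \lor r) \lor q   [eliminate \to]
≡ (\lnot \lnot p \land \lnot r) \lor q   [De Morgan]
≡ (p \land \lnot r) \lor q   [double negation]

(p \land \lnot r) \lor q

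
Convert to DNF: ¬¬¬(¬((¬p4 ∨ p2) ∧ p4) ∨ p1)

¬¬¬(¬((¬p4 ∨ p2) ∧ p4) ∨ p1)
⇔ ¬(¬((¬p4 ∨ p2) ∧ p4) ∨ p1)   [double negation]
⇔ ¬¬((¬p4 ∨ p2) ∧ p4) ∧ ¬p1   [De Morgan]
⇔ (¬p4 ∨ p2) ∧ p4 ∧ ¬p1   [double negation]
⇔ (¬p4 ∧ p4 ∧ ¬p1) ∨ (p2 ∧ p4 ∧ ¬p1)   [distribute ∧ over ∨]
⇔ p2 ∧ p4 ∧ ¬p1   [simplify]

p2 ∧ p4 ∧ ¬p1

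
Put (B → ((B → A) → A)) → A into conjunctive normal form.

(B ∨ A) ∧ (¬B ∨ A)

(B → ((B → A) → A)) → A
= ¬(B → ((B → A) → A)) ∨ A
= ¬(¬B ∨ ((B → A) → A)) ∨ A
= ¬(¬B ∨ ¬(B → A) ∨ A) ∨ A
= ¬(¬B ∨ ¬(¬B ∨ A) ∨ A) ∨ A
= ¬¬B ∧ ¬¬(¬B ∨ A) ∧ ¬A ∨ A
= B ∧ ¬¬(¬B ∨ A) ∧ ¬A ∨ A
= B ∧ (¬B ∨ A) ∧ ¬A ∨ A
= (B ∨ A) ∧ (¬B ∨ A ∨ A) ∧ (¬A ∨ A)
= (B ∨ A) ∧ (¬B ∨ A)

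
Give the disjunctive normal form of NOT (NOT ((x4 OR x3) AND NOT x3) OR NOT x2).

x4 AND NOT x3 AND x2

NOT (NOT ((x4 OR x3) AND NOT x3) OR NOT x2)
⇔ NOT NOT ((x4 OR x3) AND NOT x3) AND NOT NOT x2   (De Morgan)
⇔ (x4 OR x3) AND NOT x3 AND NOT NOT x2   (double negation)
⇔ (x4 OR x3) AND NOT x3 AND x2   (double negation)
⇔ (x4 AND NOT x3 AND x2) OR (x3 AND NOT x3 AND x2)   (distribute AND over OR)
⇔ x4 AND NOT x3 AND x2   (simplify)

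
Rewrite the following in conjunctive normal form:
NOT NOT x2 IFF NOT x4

NOT NOT x2 IFF NOT x4
⇔ (NOT NOT x2 IMPLIES NOT x4) AND (NOT x4 IMPLIES NOT NOT x2)   — eliminate IFF
⇔ (NOT NOT NOT x2 OR NOT x4) AND (NOT x4 IMPLIES NOT NOT x2)   — eliminate IMPLIES
⇔ (NOT NOT NOT x2 OR NOT x4) AND (NOT NOT x4 OR NOT NOT x2)   — eliminate IMPLIES
⇔ (NOT x2 OR NOT x4) AND (NOT NOT x4 OR NOT NOT x2)   — double negation
⇔ (NOT x2 OR NOT x4) AND (x4 OR NOT NOT x2)   — double negation
⇔ (NOT x2 OR NOT x4) AND (x4 OR x2)   — double negation

(NOT x2 OR NOT x4) AND (x4 OR x2)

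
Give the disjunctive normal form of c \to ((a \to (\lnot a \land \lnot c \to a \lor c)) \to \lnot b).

c \to ((a \to (\lnot a \land \lnot c \to a \lor c)) \to \lnot b)
≡ \lnot c \lor ((a \to (\lnot a \land \lnot c \to a \lor c)) \to \lnot b)   — eliminate \to
≡ \lnot c \lor \lnot (a \to (\lnot a \land \lnot c \to a \lor c)) \lor \lnot b   — eliminate \to
≡ \lnot c \lor \lnot (\lnot a \lor (\lnot a \land \lnot c \to a \lor c)) \lor \lnot b   — eliminate \to
≡ \lnot c \lor \lnot (\lnot a \lor \lnot (\lnot a \land \lnot c) \lor a \lor c) \lor \lnot b   — eliminate \to
≡ \lnot c \lor \lnot \lnot a \land \lnot \lnot (\lnot a \land \lnot c) \land \lnot a \land \lnot c \lor \lnot b   — De Morgan
≡ \lnot c \lor a \land \lnot \lnot (\lnot a \land \lnot c) \land \lnot a \land \lnot c \lor \lnot b   — double negation
≡ \lnot c \lor a \land \lnot a \land \lnot c \land \lnot a \land \lnot c \lor \lnot b   — double negation
≡ \lnot c \lor \lnot b   — simplify

\lnot c \lor \lnot b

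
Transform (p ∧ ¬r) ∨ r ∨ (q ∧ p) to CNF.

(p ∧ ¬r) ∨ r ∨ (q ∧ p)
⇔ (p ∨ r ∨ q) ∧ (p ∨ r ∨ p) ∧ (¬r ∨ r ∨ q) ∧ (¬r ∨ r ∨ p)
⇔ p ∨ r

p ∨ r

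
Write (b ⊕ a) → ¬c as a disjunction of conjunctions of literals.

(¬b ∧ ¬a) ∨ (a ∧ b) ∨ ¬c

(b ⊕ a) → ¬c
= ¬(b ⊕ a) ∨ ¬c   — eliminate →
= ¬((b ∧ ¬a) ∨ (¬b ∧ a)) ∨ ¬c   — expand ⊕
= (¬(b ∧ ¬a) ∧ ¬(¬b ∧ a)) ∨ ¬c   — De Morgan
= ((¬b ∨ ¬¬a) ∧ ¬(¬b ∧ a)) ∨ ¬c   — De Morgan
= ((¬b ∨ a) ∧ ¬(¬b ∧ a)) ∨ ¬c   — double negation
= ((¬b ∨ a) ∧ (¬¬b ∨ ¬a)) ∨ ¬c   — De Morgan
= ((¬b ∨ a) ∧ (b ∨ ¬a)) ∨ ¬c   — double negation
= (¬b ∧ b) ∨ (¬b ∧ ¬a) ∨ (a ∧ b) ∨ (a ∧ ¬a) ∨ ¬c   — distribute ∧ over ∨
= (¬b ∧ ¬a) ∨ (a ∧ b) ∨ ¬c   — simplify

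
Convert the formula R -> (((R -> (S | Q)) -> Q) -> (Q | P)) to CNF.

~R | S | Q | P

R -> (((R -> (S | Q)) -> Q) -> (Q | P))
≡ ~R | (((R -> (S | Q)) -> Q) -> (Q | P))   — eliminate ->
≡ ~R | ~((R -> (S | Q)) -> Q) | Q | P   — eliminate ->
≡ ~R | ~(~(R -> (S | Q)) | Q) | Q | P   — eliminate ->
≡ ~R | ~(~(~R | S | Q) | Q) | Q | P   — eliminate ->
≡ ~R | (~~(~R | S | Q) & ~Q) | Q | P   — De Morgan
≡ ~R | ((~R | S | Q) & ~Q) | Q | P   — double negation
≡ (~R | ~R | S | Q | Q | P) & (~R | ~Q | Q | P)   — distribute | over &
≡ ~R | S | Q | P   — simplify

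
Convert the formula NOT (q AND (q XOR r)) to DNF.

NOT (q AND (q XOR r))
⇔ NOT (q AND ((q AND NOT r) OR (NOT q AND r)))
⇔ NOT q OR NOT ((q AND NOT r) OR (NOT q AND r))
⇔ NOT q OR (NOT (q AND NOT r) AND NOT (NOT q AND r))
⇔ NOT q OR ((NOT q OR NOT NOT r) AND NOT (NOT q AND r))
⇔ NOT q OR ((NOT q OR r) AND NOT (NOT q AND r))
⇔ NOT q OR ((NOT q OR r) AND (NOT NOT q OR NOT r))
⇔ NOT q OR ((NOT q OR r) AND (q OR NOT r))
⇔ NOT q OR (NOT q AND q) OR (NOT q AND NOT r) OR (r AND q) OR (r AND NOT r)
⇔ NOT q OR (r AND q)

NOT q OR (r AND q)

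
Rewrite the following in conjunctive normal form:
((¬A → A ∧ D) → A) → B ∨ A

A ∨ B

((¬A → A ∧ D) → A) → B ∨ A
≡ ¬((¬A → A ∧ D) → A) ∨ B ∨ A   [eliminate →]
≡ ¬(¬(¬A → A ∧ D) ∨ A) ∨ B ∨ A   [eliminate →]
≡ ¬(¬(¬¬A ∨ A ∧ D) ∨ A) ∨ B ∨ A   [eliminate →]
≡ ¬¬(¬¬A ∨ A ∧ D) ∧ ¬A ∨ B ∨ A   [De Morgan]
≡ (¬¬A ∨ A ∧ D) ∧ ¬A ∨ B ∨ A   [double negation]
≡ (A ∨ A ∧ D) ∧ ¬A ∨ B ∨ A   [double negation]
≡ (A ∨ A ∨ B ∨ A) ∧ (A ∨ D ∨ B ∨ A) ∧ (¬A ∨ B ∨ A)   [distribute ∨ over ∧]
≡ A ∨ B   [simplify]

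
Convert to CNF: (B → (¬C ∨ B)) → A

(B → (¬C ∨ B)) → A
≡ ¬(B → (¬C ∨ B)) ∨ A   — eliminate →
≡ ¬(¬B ∨ ¬C ∨ B) ∨ A   — eliminate →
≡ (¬¬B ∧ ¬¬C ∧ ¬B) ∨ A   — De Morgan
≡ (B ∧ ¬¬C ∧ ¬B) ∨ A   — double negation
≡ (B ∧ C ∧ ¬B) ∨ A   — double negation
≡ (B ∨ A) ∧ (C ∨ A) ∧ (¬B ∨ A)   — distribute ∨ over ∧

(B ∨ A) ∧ (C ∨ A) ∧ (¬B ∨ A)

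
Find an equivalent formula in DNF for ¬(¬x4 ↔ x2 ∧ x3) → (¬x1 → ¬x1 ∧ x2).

¬(¬x4 ↔ x2 ∧ x3) → (¬x1 → ¬x1 ∧ x2)
⇔ ¬¬(¬x4 ↔ x2 ∧ x3) ∨ (¬x1 → ¬x1 ∧ x2)   [eliminate →]
⇔ ¬¬((¬x4 → x2 ∧ x3) ∧ (x2 ∧ x3 → ¬x4)) ∨ (¬x1 → ¬x1 ∧ x2)   [eliminate ↔]
⇔ ¬¬((¬¬x4 ∨ x2 ∧ x3) ∧ (x2 ∧ x3 → ¬x4)) ∨ (¬x1 → ¬x1 ∧ x2)   [eliminate →]
⇔ ¬¬((¬¬x4 ∨ x2 ∧ x3) ∧ (¬(x2 ∧ x3) ∨ ¬x4)) ∨ (¬x1 → ¬x1 ∧ x2)   [eliminate →]
⇔ ¬¬((¬¬x4 ∨ x2 ∧ x3) ∧ (¬(x2 ∧ x3) ∨ ¬x4)) ∨ ¬¬x1 ∨ ¬x1 ∧ x2   [eliminate →]
⇔ (¬¬x4 ∨ x2 ∧ x3) ∧ (¬(x2 ∧ x3) ∨ ¬x4) ∨ ¬¬x1 ∨ ¬x1 ∧ x2   [double negation]
⇔ (x4 ∨ x2 ∧ x3) ∧ (¬(x2 ∧ x3) ∨ ¬x4) ∨ ¬¬x1 ∨ ¬x1 ∧ x2   [double negation]
⇔ (x4 ∨ x2 ∧ x3) ∧ (¬x2 ∨ ¬x3 ∨ ¬x4) ∨ ¬¬x1 ∨ ¬x1 ∧ x2   [De Morgan]
⇔ (x4 ∨ x2 ∧ x3) ∧ (¬x2 ∨ ¬x3 ∨ ¬x4) ∨ x1 ∨ ¬x1 ∧ x2   [double negation]
⇔ x4 ∧ ¬x2 ∨ x4 ∧ ¬x3 ∨ x4 ∧ ¬x4 ∨ x2 ∧ x3 ∧ ¬x2 ∨ x2 ∧ x3 ∧ ¬x3 ∨ x2 ∧ x3 ∧ ¬x4 ∨ x1 ∨ ¬x1 ∧ x2   [distribute ∧ over ∨]
⇔ x4 ∧ ¬x2 ∨ x4 ∧ ¬x3 ∨ x2 ∧ x3 ∧ ¬x4 ∨ x1 ∨ ¬x1 ∧ x2   [simplify]

x4 ∧ ¬x2 ∨ x4 ∧ ¬x3 ∨ x2 ∧ x3 ∧ ¬x4 ∨ x1 ∨ ¬x1 ∧ x2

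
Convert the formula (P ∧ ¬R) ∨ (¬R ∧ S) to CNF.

(P ∧ ¬R) ∨ (¬R ∧ S)
≡ (P ∨ ¬R) ∧ (P ∨ S) ∧ (¬R ∨ ¬R) ∧ (¬R ∨ S)   [distribute ∨ over ∧]
≡ (P ∨ S) ∧ ¬R   [simplify]

(P ∨ S) ∧ ¬R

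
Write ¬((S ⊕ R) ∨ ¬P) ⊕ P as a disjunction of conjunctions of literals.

¬((S ⊕ R) ∨ ¬P) ⊕ P
= (¬((S ⊕ R) ∨ ¬P) ∧ ¬P) ∨ (¬¬((S ⊕ R) ∨ ¬P) ∧ P)   (expand ⊕)
= (¬((S ∧ ¬R) ∨ (¬S ∧ R) ∨ ¬P) ∧ ¬P) ∨ (¬¬((S ⊕ R) ∨ ¬P) ∧ P)   (expand ⊕)
= (¬((S ∧ ¬R) ∨ (¬S ∧ R) ∨ ¬P) ∧ ¬P) ∨ (¬¬((S ∧ ¬R) ∨ (¬S ∧ R) ∨ ¬P) ∧ P)   (expand ⊕)
= (¬(S ∧ ¬R) ∧ ¬(¬S ∧ R) ∧ ¬¬P ∧ ¬P) ∨ (¬¬((S ∧ ¬R) ∨ (¬S ∧ R) ∨ ¬P) ∧ P)   (De Morgan)
= ((¬S ∨ ¬¬R) ∧ ¬(¬S ∧ R) ∧ ¬¬P ∧ ¬P) ∨ (¬¬((S ∧ ¬R) ∨ (¬S ∧ R) ∨ ¬P) ∧ P)   (De Morgan)
= ((¬S ∨ R) ∧ ¬(¬S ∧ R) ∧ ¬¬P ∧ ¬P) ∨ (¬¬((S ∧ ¬R) ∨ (¬S ∧ R) ∨ ¬P) ∧ P)   (double negation)
= ((¬S ∨ R) ∧ (¬¬S ∨ ¬R) ∧ ¬¬P ∧ ¬P) ∨ (¬¬((S ∧ ¬R) ∨ (¬S ∧ R) ∨ ¬P) ∧ P)   (De Morgan)
= ((¬S ∨ R) ∧ (S ∨ ¬R) ∧ ¬¬P ∧ ¬P) ∨ (¬¬((S ∧ ¬R) ∨ (¬S ∧ R) ∨ ¬P) ∧ P)   (double negation)
= ((¬S ∨ R) ∧ (S ∨ ¬R) ∧ P ∧ ¬P) ∨ (¬¬((S ∧ ¬R) ∨ (¬S ∧ R) ∨ ¬P) ∧ P)   (double negation)
= ((¬S ∨ R) ∧ (S ∨ ¬R) ∧ P ∧ ¬P) ∨ (((S ∧ ¬R) ∨ (¬S ∧ R) ∨ ¬P) ∧ P)   (double negation)
= (¬S ∧ S ∧ P ∧ ¬P) ∨ (¬S ∧ ¬R ∧ P ∧ ¬P) ∨ (R ∧ S ∧ P ∧ ¬P) ∨ (R ∧ ¬R ∧ P ∧ ¬P) ∨ (S ∧ ¬R ∧ P) ∨ (¬S ∧ R ∧ P) ∨ (¬P ∧ P)   (distribute ∧ over ∨)
= (S ∧ ¬R ∧ P) ∨ (¬S ∧ R ∧ P)   (simplify)

(S ∧ ¬R ∧ P) ∨ (¬S ∧ R ∧ P)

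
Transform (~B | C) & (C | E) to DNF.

(~B & E) | C

(~B | C) & (C | E)
⇔ (~B & C) | (~B & E) | (C & C) | (C & E)   [distribute & over |]
⇔ (~B & E) | C   [simplify]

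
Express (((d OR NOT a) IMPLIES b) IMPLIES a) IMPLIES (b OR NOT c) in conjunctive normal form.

(NOT d OR b OR NOT c) AND (a OR b OR NOT c) AND (NOT a OR b OR NOT c)

(((d OR NOT a) IMPLIES b) IMPLIES a) IMPLIES (b OR NOT c)
≡ NOT (((d OR NOT a) IMPLIES b) IMPLIES a) OR b OR NOT c   — eliminate IMPLIES
≡ NOT (NOT ((d OR NOT a) IMPLIES b) OR a) OR b OR NOT c   — eliminate IMPLIES
≡ NOT (NOT (NOT (d OR NOT a) OR b) OR a) OR b OR NOT c   — eliminate IMPLIES
≡ (NOT NOT (NOT (d OR NOT a) OR b) AND NOT a) OR b OR NOT c   — De Morgan
≡ ((NOT (d OR NOT a) OR b) AND NOT a) OR b OR NOT c   — double negation
≡ (((NOT d AND NOT NOT a) OR b) AND NOT a) OR b OR NOT c   — De Morgan
≡ (((NOT d AND a) OR b) AND NOT a) OR b OR NOT c   — double negation
≡ (NOT d OR b OR b OR NOT c) AND (a OR b OR b OR NOT c) AND (NOT a OR b OR NOT c)   — distribute OR over AND
≡ (NOT d OR b OR NOT c) AND (a OR b OR NOT c) AND (NOT a OR b OR NOT c)   — simplify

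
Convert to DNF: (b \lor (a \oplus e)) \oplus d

(b \land \lnot d) \lor (a \land \lnot e \land \lnot d) \lor (\lnot a \land e \land \lnot d) \lor (\lnot b \land \lnot a \land \lnot e \land d) \lor (\lnot b \land e \land a \land d)

(b \lor (a \oplus e)) \oplus d
= ((b \lor (a \oplus e)) \land \lnot d) \lor (\lnot (b \lor (a \oplus e)) \land d)   [expand \oplus]
= ((b \lor (a \land \lnot e) \lor (\lnot a \land e)) \land \lnot d) \lor (\lnot (b \lor (a \oplus e)) \land d)   [expand \oplus]
= ((b \lor (a \land \lnot e) \lor (\lnot a \land e)) \land \lnot d) \lor (\lnot (b \lor (a \land \lnot e) \lor (\lnot a \land e)) \land d)   [expand \oplus]
= ((b \lor (a \land \lnot e) \lor (\lnot a \land e)) \land \lnot d) \lor (\lnot b \land \lnot (a \land \lnot e) \land \lnot (\lnot a \land e) \land d)   [De Morgan]
= ((b \lor (a \land \lnot e) \lor (\lnot a \land e)) \land \lnot d) \lor (\lnot b \land (\lnot a \lor \lnot \lnot e) \land \lnot (\lnot a \land e) \land d)   [De Morgan]
= ((b \lor (a \land \lnot e) \lor (\lnot a \land e)) \land \lnot d) \lor (\lnot b \land (\lnot a \lor e) \land \lnot (\lnot a \land e) \land d)   [double negation]
= ((b \lor (a \land \lnot e) \lor (\lnot a \land e)) \land \lnot d) \lor (\lnot b \land (\lnot a \lor e) \land (\lnot \lnot a \lor \lnot e) \land d)   [De Morgan]
= ((b \lor (a \land \lnot e) \lor (\lnot a \land e)) \land \lnot d) \lor (\lnot b \land (\lnot a \lor e) \land (a \lor \lnot e) \land d)   [double negation]
= (b \land \lnot d) \lor (a \land \lnot e \land \lnot d) \lor (\lnot a \land e \land \lnot d) \lor (\lnot b \land \lnot a \land a \land d) \lor (\lnot b \land \lnot a \land \lnot e \land d) \lor (\lnot b \land e \land a \land d) \lor (\lnot b \land e \land \lnot e \land d)   [distribute \land over \lor]
= (b \land \lnot d) \lor (a \land \lnot e \land \lnot d) \lor (\lnot a \land e \land \lnot d) \lor (\lnot b \land \lnot a \land \lnot e \land d) \lor (\lnot b \land e \land a \land d)   [simplify]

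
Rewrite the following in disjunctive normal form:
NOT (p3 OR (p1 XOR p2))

NOT (p3 OR (p1 XOR p2))
= NOT (p3 OR (p1 AND NOT p2) OR (NOT p1 AND p2))   [expand XOR]
= NOT p3 AND NOT (p1 AND NOT p2) AND NOT (NOT p1 AND p2)   [De Morgan]
= NOT p3 AND (NOT p1 OR NOT NOT p2) AND NOT (NOT p1 AND p2)   [De Morgan]
= NOT p3 AND (NOT p1 OR p2) AND NOT (NOT p1 AND p2)   [double negation]
= NOT p3 AND (NOT p1 OR p2) AND (NOT NOT p1 OR NOT p2)   [De Morgan]
= NOT p3 AND (NOT p1 OR p2) AND (p1 OR NOT p2)   [double negation]
= (NOT p3 AND NOT p1 AND p1) OR (NOT p3 AND NOT p1 AND NOT p2) OR (NOT p3 AND p2 AND p1) OR (NOT p3 AND p2 AND NOT p2)   [distribute AND over OR]
= (NOT p3 AND NOT p1 AND NOT p2) OR (NOT p3 AND p2 AND p1)   [simplify]

(NOT p3 AND NOT p1 AND NOT p2) OR (NOT p3 AND p2 AND p1)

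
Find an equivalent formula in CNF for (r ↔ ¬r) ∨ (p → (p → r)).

(r ↔ ¬r) ∨ (p → (p → r))
≡ ((r → ¬r) ∧ (¬r → r)) ∨ (p → (p → r))
≡ ((¬r ∨ ¬r) ∧ (¬r → r)) ∨ (p → (p → r))
≡ ((¬r ∨ ¬r) ∧ (¬¬r ∨ r)) ∨ (p → (p → r))
≡ ((¬r ∨ ¬r) ∧ (¬¬r ∨ r)) ∨ ¬p ∨ (p → r)
≡ ((¬r ∨ ¬r) ∧ (¬¬r ∨ r)) ∨ ¬p ∨ ¬p ∨ r
≡ ((¬r ∨ ¬r) ∧ (r ∨ r)) ∨ ¬p ∨ ¬p ∨ r
≡ (¬r ∨ ¬r ∨ ¬p ∨ ¬p ∨ r) ∧ (r ∨ r ∨ ¬p ∨ ¬p ∨ r)
≡ r ∨ ¬p

r ∨ ¬p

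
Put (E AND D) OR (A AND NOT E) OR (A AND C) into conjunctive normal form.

(E AND D) OR (A AND NOT E) OR (A AND C)
= (E OR A OR A) AND (E OR A OR C) AND (E OR NOT E OR A) AND (E OR NOT E OR C) AND (D OR A OR A) AND (D OR A OR C) AND (D OR NOT E OR A) AND (D OR NOT E OR C)   [distribute OR over AND]
= (E OR A) AND (D OR A) AND (D OR NOT E OR C)   [simplify]

(E OR A) AND (D OR A) AND (D OR NOT E OR C)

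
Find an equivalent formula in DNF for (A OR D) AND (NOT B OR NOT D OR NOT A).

(A OR D) AND (NOT B OR NOT D OR NOT A)
= (A AND NOT B) OR (A AND NOT D) OR (A AND NOT A) OR (D AND NOT B) OR (D AND NOT D) OR (D AND NOT A)
= (A AND NOT B) OR (A AND NOT D) OR (D AND NOT B) OR (D AND NOT A)

(A AND NOT B) OR (A AND NOT D) OR (D AND NOT B) OR (D AND NOT A)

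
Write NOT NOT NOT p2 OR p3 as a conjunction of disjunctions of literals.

NOT p2 OR p3

NOT NOT NOT p2 OR p3
= NOT p2 OR p3   [double negation]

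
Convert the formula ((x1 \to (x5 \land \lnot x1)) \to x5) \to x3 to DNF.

((x1 \to (x5 \land \lnot x1)) \to x5) \to x3
= \lnot ((x1 \to (x5 \land \lnot x1)) \to x5) \lor x3   — eliminate \to
= \lnot (\lnot (x1 \to (x5 \land \lnot x1)) \lor x5) \lor x3   — eliminate \to
= \lnot (\lnot (\lnot x1 \lor (x5 \land \lnot x1)) \lor x5) \lor x3   — eliminate \to
= (\lnot \lnot (\lnot x1 \lor (x5 \land \lnot x1)) \land \lnot x5) \lor x3   — De Morgan
= ((\lnot x1 \lor (x5 \land \lnot x1)) \land \lnot x5) \lor x3   — double negation
= (\lnot x1 \land \lnot x5) \lor (x5 \land \lnot x1 \land \lnot x5) \lor x3   — distribute \land over \lor
= (\lnot x1 \land \lnot x5) \lor x3   — simplify

(\lnot x1 \land \lnot x5) \lor x3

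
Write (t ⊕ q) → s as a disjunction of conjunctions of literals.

(t ⊕ q) → s
≡ ¬(t ⊕ q) ∨ s   [eliminate →]
≡ ¬((t ∧ ¬q) ∨ (¬t ∧ q)) ∨ s   [expand ⊕]
≡ (¬(t ∧ ¬q) ∧ ¬(¬t ∧ q)) ∨ s   [De Morgan]
≡ ((¬t ∨ ¬¬q) ∧ ¬(¬t ∧ q)) ∨ s   [De Morgan]
≡ ((¬t ∨ q) ∧ ¬(¬t ∧ q)) ∨ s   [double negation]
≡ ((¬t ∨ q) ∧ (¬¬t ∨ ¬q)) ∨ s   [De Morgan]
≡ ((¬t ∨ q) ∧ (t ∨ ¬q)) ∨ s   [double negation]
≡ (¬t ∧ t) ∨ (¬t ∧ ¬q) ∨ (q ∧ t) ∨ (q ∧ ¬q) ∨ s   [distribute ∧ over ∨]
≡ (¬t ∧ ¬q) ∨ (q ∧ t) ∨ s   [simplify]

(¬t ∧ ¬q) ∨ (q ∧ t) ∨ s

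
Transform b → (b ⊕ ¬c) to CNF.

b → (b ⊕ ¬c)
⇔ ¬b ∨ (b ⊕ ¬c)   [eliminate →]
⇔ ¬b ∨ ((b ∨ ¬c) ∧ ¬(b ∧ ¬c))   [expand ⊕]
⇔ ¬b ∨ ((b ∨ ¬c) ∧ (¬b ∨ ¬¬c))   [De Morgan]
⇔ ¬b ∨ ((b ∨ ¬c) ∧ (¬b ∨ c))   [double negation]
⇔ (¬b ∨ b ∨ ¬c) ∧ (¬b ∨ ¬b ∨ c)   [distribute ∨ over ∧]
⇔ ¬b ∨ c   [simplify]

¬b ∨ c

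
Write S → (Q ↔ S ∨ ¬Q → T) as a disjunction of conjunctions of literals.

¬S ∨ ¬Q ∧ ¬T ∨ T ∧ Q

S → (Q ↔ S ∨ ¬Q → T)
= ¬S ∨ (Q ↔ S ∨ ¬Q → T)   [eliminate →]
= ¬S ∨ (Q → (S ∨ ¬Q → T)) ∧ ((S ∨ ¬Q → T) → Q)   [eliminate ↔]
= ¬S ∨ (¬Q ∨ (S ∨ ¬Q → T)) ∧ ((S ∨ ¬Q → T) → Q)   [eliminate →]
= ¬S ∨ (¬Q ∨ ¬(S ∨ ¬Q) ∨ T) ∧ ((S ∨ ¬Q → T) → Q)   [eliminate →]
= ¬S ∨ (¬Q ∨ ¬(S ∨ ¬Q) ∨ T) ∧ (¬(S ∨ ¬Q → T) ∨ Q)   [eliminate →]
= ¬S ∨ (¬Q ∨ ¬(S ∨ ¬Q) ∨ T) ∧ (¬(¬(S ∨ ¬Q) ∨ T) ∨ Q)   [eliminate →]
= ¬S ∨ (¬Q ∨ ¬S ∧ ¬¬Q ∨ T) ∧ (¬(¬(S ∨ ¬Q) ∨ T) ∨ Q)   [De Morgan]
= ¬S ∨ (¬Q ∨ ¬S ∧ Q ∨ T) ∧ (¬(¬(S ∨ ¬Q) ∨ T) ∨ Q)   [double negation]
= ¬S ∨ (¬Q ∨ ¬S ∧ Q ∨ T) ∧ (¬¬(S ∨ ¬Q) ∧ ¬T ∨ Q)   [De Morgan]
= ¬S ∨ (¬Q ∨ ¬S ∧ Q ∨ T) ∧ ((S ∨ ¬Q) ∧ ¬T ∨ Q)   [double negation]
= ¬S ∨ ¬Q ∧ S ∧ ¬T ∨ ¬Q ∧ ¬Q ∧ ¬T ∨ ¬Q ∧ Q ∨ ¬S ∧ Q ∧ S ∧ ¬T ∨ ¬S ∧ Q ∧ ¬Q ∧ ¬T ∨ ¬S ∧ Q ∧ Q ∨ T ∧ S ∧ ¬T ∨ T ∧ ¬Q ∧ ¬T ∨ T ∧ Q   [distribute ∧ over ∨]
= ¬S ∨ ¬Q ∧ ¬T ∨ T ∧ Q   [simplify]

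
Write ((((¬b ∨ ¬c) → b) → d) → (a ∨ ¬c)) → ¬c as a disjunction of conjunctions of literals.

((((¬b ∨ ¬c) → b) → d) → (a ∨ ¬c)) → ¬c
≡ ¬((((¬b ∨ ¬c) → b) → d) → (a ∨ ¬c)) ∨ ¬c   [eliminate →]
≡ ¬(¬(((¬b ∨ ¬c) → b) → d) ∨ a ∨ ¬c) ∨ ¬c   [eliminate →]
≡ ¬(¬(¬((¬b ∨ ¬c) → b) ∨ d) ∨ a ∨ ¬c) ∨ ¬c   [eliminate →]
≡ ¬(¬(¬(¬(¬b ∨ ¬c) ∨ b) ∨ d) ∨ a ∨ ¬c) ∨ ¬c   [eliminate →]
≡ (¬¬(¬(¬(¬b ∨ ¬c) ∨ b) ∨ d) ∧ ¬a ∧ ¬¬c) ∨ ¬c   [De Morgan]
≡ ((¬(¬(¬b ∨ ¬c) ∨ b) ∨ d) ∧ ¬a ∧ ¬¬c) ∨ ¬c   [double negation]
≡ (((¬¬(¬b ∨ ¬c) ∧ ¬b) ∨ d) ∧ ¬a ∧ ¬¬c) ∨ ¬c   [De Morgan]
≡ ((((¬b ∨ ¬c) ∧ ¬b) ∨ d) ∧ ¬a ∧ ¬¬c) ∨ ¬c   [double negation]
≡ ((((¬b ∨ ¬c) ∧ ¬b) ∨ d) ∧ ¬a ∧ c) ∨ ¬c   [double negation]
≡ (¬b ∧ ¬b ∧ ¬a ∧ c) ∨ (¬c ∧ ¬b ∧ ¬a ∧ c) ∨ (d ∧ ¬a ∧ c) ∨ ¬c   [distribute ∧ over ∨]
≡ (¬b ∧ ¬a ∧ c) ∨ (d ∧ ¬a ∧ c) ∨ ¬c   [simplify]

(¬b ∧ ¬a ∧ c) ∨ (d ∧ ¬a ∧ c) ∨ ¬c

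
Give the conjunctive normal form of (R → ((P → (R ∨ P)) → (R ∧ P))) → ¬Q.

(R ∨ ¬Q) ∧ (¬R ∨ ¬P ∨ ¬Q)

(R → ((P → (R ∨ P)) → (R ∧ P))) → ¬Q
≡ ¬(R → ((P → (R ∨ P)) → (R ∧ P))) ∨ ¬Q   — eliminate →
≡ ¬(¬R ∨ ((P → (R ∨ P)) → (R ∧ P))) ∨ ¬Q   — eliminate →
≡ ¬(¬R ∨ ¬(P → (R ∨ P)) ∨ (R ∧ P)) ∨ ¬Q   — eliminate →
≡ ¬(¬R ∨ ¬(¬P ∨ R ∨ P) ∨ (R ∧ P)) ∨ ¬Q   — eliminate →
≡ (¬¬R ∧ ¬¬(¬P ∨ R ∨ P) ∧ ¬(R ∧ P)) ∨ ¬Q   — De Morgan
≡ (R ∧ ¬¬(¬P ∨ R ∨ P) ∧ ¬(R ∧ P)) ∨ ¬Q   — double negation
≡ (R ∧ (¬P ∨ R ∨ P) ∧ ¬(R ∧ P)) ∨ ¬Q   — double negation
≡ (R ∧ (¬P ∨ R ∨ P) ∧ (¬R ∨ ¬P)) ∨ ¬Q   — De Morgan
≡ (R ∨ ¬Q) ∧ (¬P ∨ R ∨ P ∨ ¬Q) ∧ (¬R ∨ ¬P ∨ ¬Q)   — distribute ∨ over ∧
≡ (R ∨ ¬Q) ∧ (¬R ∨ ¬P ∨ ¬Q)   — simplify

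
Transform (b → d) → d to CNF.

b ∨ d

(b → d) → d
≡ ¬(b → d) ∨ d   [eliminate →]
≡ ¬(¬b ∨ d) ∨ d   [eliminate →]
≡ (¬¬b ∧ ¬d) ∨ d   [De Morgan]
≡ (b ∧ ¬d) ∨ d   [double negation]
≡ (b ∨ d) ∧ (¬d ∨ d)   [distribute ∨ over ∧]
≡ b ∨ d   [simplify]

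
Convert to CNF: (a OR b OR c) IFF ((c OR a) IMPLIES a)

(NOT c OR a) AND (c OR a OR b)

(a OR b OR c) IFF ((c OR a) IMPLIES a)
= ((a OR b OR c) IMPLIES ((c OR a) IMPLIES a)) AND (((c OR a) IMPLIES a) IMPLIES (a OR b OR c))   (eliminate IFF)
= (NOT (a OR b OR c) OR ((c OR a) IMPLIES a)) AND (((c OR a) IMPLIES a) IMPLIES (a OR b OR c))   (eliminate IMPLIES)
= (NOT (a OR b OR c) OR NOT (c OR a) OR a) AND (((c OR a) IMPLIES a) IMPLIES (a OR b OR c))   (eliminate IMPLIES)
= (NOT (a OR b OR c) OR NOT (c OR a) OR a) AND (NOT ((c OR a) IMPLIES a) OR a OR b OR c)   (eliminate IMPLIES)
= (NOT (a OR b OR c) OR NOT (c OR a) OR a) AND (NOT (NOT (c OR a) OR a) OR a OR b OR c)   (eliminate IMPLIES)
= ((NOT a AND NOT b AND NOT c) OR NOT (c OR a) OR a) AND (NOT (NOT (c OR a) OR a) OR a OR b OR c)   (De Morgan)
= ((NOT a AND NOT b AND NOT c) OR (NOT c AND NOT a) OR a) AND (NOT (NOT (c OR a) OR a) OR a OR b OR c)   (De Morgan)
= ((NOT a AND NOT b AND NOT c) OR (NOT c AND NOT a) OR a) AND ((NOT NOT (c OR a) AND NOT a) OR a OR b OR c)   (De Morgan)
= ((NOT a AND NOT b AND NOT c) OR (NOT c AND NOT a) OR a) AND (((c OR a) AND NOT a) OR a OR b OR c)   (double negation)
= (NOT a OR NOT c OR a) AND (NOT a OR NOT a OR a) AND (NOT b OR NOT c OR a) AND (NOT b OR NOT a OR a) AND (NOT c OR NOT c OR a) AND (NOT c OR NOT a OR a) AND (c OR a OR a OR b OR c) AND (NOT a OR a OR b OR c)   (distribute OR over AND)
= (NOT c OR a) AND (c OR a OR b)   (simplify)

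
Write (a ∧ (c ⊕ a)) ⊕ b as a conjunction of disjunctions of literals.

(a ∧ (c ⊕ a)) ⊕ b
⇔ ((a ∧ (c ⊕ a)) ∨ b) ∧ ¬(a ∧ (c ⊕ a) ∧ b)   [expand ⊕]
⇔ ((a ∧ (c ∨ a) ∧ ¬(c ∧ a)) ∨ b) ∧ ¬(a ∧ (c ⊕ a) ∧ b)   [expand ⊕]
⇔ ((a ∧ (c ∨ a) ∧ ¬(c ∧ a)) ∨ b) ∧ ¬(a ∧ (c ∨ a) ∧ ¬(c ∧ a) ∧ b)   [expand ⊕]
⇔ ((a ∧ (c ∨ a) ∧ (¬c ∨ ¬a)) ∨ b) ∧ ¬(a ∧ (c ∨ a) ∧ ¬(c ∧ a) ∧ b)   [De Morgan]
⇔ ((a ∧ (c ∨ a) ∧ (¬c ∨ ¬a)) ∨ b) ∧ (¬a ∨ ¬(c ∨ a) ∨ ¬¬(c ∧ a) ∨ ¬b)   [De Morgan]
⇔ ((a ∧ (c ∨ a) ∧ (¬c ∨ ¬a)) ∨ b) ∧ (¬a ∨ (¬c ∧ ¬a) ∨ ¬¬(c ∧ a) ∨ ¬b)   [De Morgan]
⇔ ((a ∧ (c ∨ a) ∧ (¬c ∨ ¬a)) ∨ b) ∧ (¬a ∨ (¬c ∧ ¬a) ∨ (c ∧ a) ∨ ¬b)   [double negation]
⇔ (a ∨ b) ∧ (c ∨ a ∨ b) ∧ (¬c ∨ ¬a ∨ b) ∧ (¬a ∨ ¬c ∨ c ∨ ¬b) ∧ (¬a ∨ ¬c ∨ a ∨ ¬b) ∧ (¬a ∨ ¬a ∨ c ∨ ¬b) ∧ (¬a ∨ ¬a ∨ a ∨ ¬b)   [distribute ∨ over ∧]
⇔ (a ∨ b) ∧ (¬c ∨ ¬a ∨ b) ∧ (¬a ∨ c ∨ ¬b)   [simplify]

(a ∨ b) ∧ (¬c ∨ ¬a ∨ b) ∧ (¬a ∨ c ∨ ¬b)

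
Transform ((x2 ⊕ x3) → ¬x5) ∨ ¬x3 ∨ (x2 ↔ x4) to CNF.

¬x3 ∨ x2 ∨ ¬x5 ∨ ¬x4

((x2 ⊕ x3) → ¬x5) ∨ ¬x3 ∨ (x2 ↔ x4)
≡ ¬(x2 ⊕ x3) ∨ ¬x5 ∨ ¬x3 ∨ (x2 ↔ x4)   (eliminate →)
≡ ¬((x2 ∨ x3) ∧ ¬(x2 ∧ x3)) ∨ ¬x5 ∨ ¬x3 ∨ (x2 ↔ x4)   (expand ⊕)
≡ ¬((x2 ∨ x3) ∧ ¬(x2 ∧ x3)) ∨ ¬x5 ∨ ¬x3 ∨ ((x2 → x4) ∧ (x4 → x2))   (eliminate ↔)
≡ ¬((x2 ∨ x3) ∧ ¬(x2 ∧ x3)) ∨ ¬x5 ∨ ¬x3 ∨ ((¬x2 ∨ x4) ∧ (x4 → x2))   (eliminate →)
≡ ¬((x2 ∨ x3) ∧ ¬(x2 ∧ x3)) ∨ ¬x5 ∨ ¬x3 ∨ ((¬x2 ∨ x4) ∧ (¬x4 ∨ x2))   (eliminate →)
≡ ¬(x2 ∨ x3) ∨ ¬¬(x2 ∧ x3) ∨ ¬x5 ∨ ¬x3 ∨ ((¬x2 ∨ x4) ∧ (¬x4 ∨ x2))   (De Morgan)
≡ (¬x2 ∧ ¬x3) ∨ ¬¬(x2 ∧ x3) ∨ ¬x5 ∨ ¬x3 ∨ ((¬x2 ∨ x4) ∧ (¬x4 ∨ x2))   (De Morgan)
≡ (¬x2 ∧ ¬x3) ∨ (x2 ∧ x3) ∨ ¬x5 ∨ ¬x3 ∨ ((¬x2 ∨ x4) ∧ (¬x4 ∨ x2))   (double negation)
≡ (¬x2 ∨ x2 ∨ ¬x5 ∨ ¬x3 ∨ ¬x2 ∨ x4) ∧ (¬x2 ∨ x2 ∨ ¬x5 ∨ ¬x3 ∨ ¬x4 ∨ x2) ∧ (¬x2 ∨ x3 ∨ ¬x5 ∨ ¬x3 ∨ ¬x2 ∨ x4) ∧ (¬x2 ∨ x3 ∨ ¬x5 ∨ ¬x3 ∨ ¬x4 ∨ x2) ∧ (¬x3 ∨ x2 ∨ ¬x5 ∨ ¬x3 ∨ ¬x2 ∨ x4) ∧ (¬x3 ∨ x2 ∨ ¬x5 ∨ ¬x3 ∨ ¬x4 ∨ x2) ∧ (¬x3 ∨ x3 ∨ ¬x5 ∨ ¬x3 ∨ ¬x2 ∨ x4) ∧ (¬x3 ∨ x3 ∨ ¬x5 ∨ ¬x3 ∨ ¬x4 ∨ x2)   (distribute ∨ over ∧)
≡ ¬x3 ∨ x2 ∨ ¬x5 ∨ ¬x4   (simplify)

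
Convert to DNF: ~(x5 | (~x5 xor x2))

~(x5 | (~x5 xor x2))
≡ ~(x5 | (~x5 & ~x2) | (~~x5 & x2))   [expand xor]
≡ ~x5 & ~(~x5 & ~x2) & ~(~~x5 & x2)   [De Morgan]
≡ ~x5 & (~~x5 | ~~x2) & ~(~~x5 & x2)   [De Morgan]
≡ ~x5 & (x5 | ~~x2) & ~(~~x5 & x2)   [double negation]
≡ ~x5 & (x5 | x2) & ~(~~x5 & x2)   [double negation]
≡ ~x5 & (x5 | x2) & (~~~x5 | ~x2)   [De Morgan]
≡ ~x5 & (x5 | x2) & (~x5 | ~x2)   [double negation]
≡ (~x5 & x5 & ~x5) | (~x5 & x5 & ~x2) | (~x5 & x2 & ~x5) | (~x5 & x2 & ~x2)   [distribute & over |]
≡ ~x5 & x2   [simplify]

~x5 & x2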